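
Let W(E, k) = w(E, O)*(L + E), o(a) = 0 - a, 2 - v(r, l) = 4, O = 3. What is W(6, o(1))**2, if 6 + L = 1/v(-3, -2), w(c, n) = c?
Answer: 9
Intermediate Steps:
v(r, l) = -2 (v(r, l) = 2 - 1*4 = 2 - 4 = -2)
o(a) = -a
L = -13/2 (L = -6 + 1/(-2) = -6 - 1/2 = -13/2 ≈ -6.5000)
W(E, k) = E*(-13/2 + E)
W(6, o(1))**2 = ((1/2)*6*(-13 + 2*6))**2 = ((1/2)*6*(-13 + 12))**2 = ((1/2)*6*(-1))**2 = (-3)**2 = 9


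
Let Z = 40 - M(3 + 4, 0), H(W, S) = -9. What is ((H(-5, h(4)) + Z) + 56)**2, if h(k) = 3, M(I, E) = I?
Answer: 6400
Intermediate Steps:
Z = 33 (Z = 40 - (3 + 4) = 40 - 1*7 = 40 - 7 = 33)
((H(-5, h(4)) + Z) + 56)**2 = ((-9 + 33) + 56)**2 = (24 + 56)**2 = 80**2 = 6400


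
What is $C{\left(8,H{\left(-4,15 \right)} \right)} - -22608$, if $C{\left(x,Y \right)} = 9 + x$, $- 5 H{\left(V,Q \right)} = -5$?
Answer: $22625$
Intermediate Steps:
$H{\left(V,Q \right)} = 1$ ($H{\left(V,Q \right)} = \left(- \frac{1}{5}\right) \left(-5\right) = 1$)
$C{\left(8,H{\left(-4,15 \right)} \right)} - -22608 = \left(9 + 8\right) - -22608 = 17 + 22608 = 22625$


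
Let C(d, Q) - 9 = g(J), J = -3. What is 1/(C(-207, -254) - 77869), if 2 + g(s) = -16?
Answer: -1/77878 ≈ -1.2841e-5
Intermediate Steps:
g(s) = -18 (g(s) = -2 - 16 = -18)
C(d, Q) = -9 (C(d, Q) = 9 - 18 = -9)
1/(C(-207, -254) - 77869) = 1/(-9 - 77869) = 1/(-77878) = -1/77878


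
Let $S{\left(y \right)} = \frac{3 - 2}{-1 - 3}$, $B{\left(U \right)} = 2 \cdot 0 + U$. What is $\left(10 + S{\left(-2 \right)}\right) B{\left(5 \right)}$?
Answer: $\frac{195}{4} \approx 48.75$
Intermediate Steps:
$B{\left(U \right)} = U$ ($B{\left(U \right)} = 0 + U = U$)
$S{\left(y \right)} = - \frac{1}{4}$ ($S{\left(y \right)} = 1 \frac{1}{-4} = 1 \left(- \frac{1}{4}\right) = - \frac{1}{4}$)
$\left(10 + S{\left(-2 \right)}\right) B{\left(5 \right)} = \left(10 - \frac{1}{4}\right) 5 = \frac{39}{4} \cdot 5 = \frac{195}{4}$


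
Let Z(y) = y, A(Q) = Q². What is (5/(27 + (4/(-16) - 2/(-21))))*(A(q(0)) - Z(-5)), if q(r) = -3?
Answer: 1176/451 ≈ 2.6075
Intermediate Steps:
(5/(27 + (4/(-16) - 2/(-21))))*(A(q(0)) - Z(-5)) = (5/(27 + (4/(-16) - 2/(-21))))*((-3)² - 1*(-5)) = (5/(27 + (4*(-1/16) - 2*(-1/21))))*(9 + 5) = (5/(27 + (-¼ + 2/21)))*14 = (5/(27 - 13/84))*14 = (5/(2255/84))*14 = ((84/2255)*5)*14 = (84/451)*14 = 1176/451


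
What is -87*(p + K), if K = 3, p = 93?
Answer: -8352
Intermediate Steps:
-87*(p + K) = -87*(93 + 3) = -87*96 = -8352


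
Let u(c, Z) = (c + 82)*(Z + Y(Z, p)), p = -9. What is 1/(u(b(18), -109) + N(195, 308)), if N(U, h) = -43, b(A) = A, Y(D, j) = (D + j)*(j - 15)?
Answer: 1/272257 ≈ 3.6730e-6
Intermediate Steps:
Y(D, j) = (-15 + j)*(D + j) (Y(D, j) = (D + j)*(-15 + j) = (-15 + j)*(D + j))
u(c, Z) = (82 + c)*(216 - 23*Z) (u(c, Z) = (c + 82)*(Z + ((-9)² - 15*Z - 15*(-9) + Z*(-9))) = (82 + c)*(Z + (81 - 15*Z + 135 - 9*Z)) = (82 + c)*(Z + (216 - 24*Z)) = (82 + c)*(216 - 23*Z))
1/(u(b(18), -109) + N(195, 308)) = 1/((17712 - 1886*(-109) + 216*18 - 23*(-109)*18) - 43) = 1/((17712 + 205574 + 3888 + 45126) - 43) = 1/(272300 - 43) = 1/272257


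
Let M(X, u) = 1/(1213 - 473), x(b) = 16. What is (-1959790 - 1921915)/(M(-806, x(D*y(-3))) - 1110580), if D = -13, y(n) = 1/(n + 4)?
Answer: 2872461700/821829199 ≈ 3.4952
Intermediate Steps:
y(n) = 1/(4 + n)
M(X, u) = 1/740
(-1959790 - 1921915)/(M(-806, x(D*y(-3))) - 1110580) = (-1959790 - 1921915)/(1/740 - 1110580) = -3881705/(-821829199/740) = -3881705*(-740/821829199) = 2872461700/821829199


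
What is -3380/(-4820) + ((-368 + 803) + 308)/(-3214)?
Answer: 364103/774574 ≈ 0.47007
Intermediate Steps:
-3380/(-4820) + ((-368 + 803) + 308)/(-3214) = -3380*(-1/4820) + (435 + 308)*(-1/3214) = 169/241 + 743*(-1/3214) = 169/241 - 743/3214 = 364103/774574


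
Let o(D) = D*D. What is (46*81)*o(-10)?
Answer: 372600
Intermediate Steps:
o(D) = D**2
(46*81)*o(-10) = (46*81)*(-10)**2 = 3726*100 = 372600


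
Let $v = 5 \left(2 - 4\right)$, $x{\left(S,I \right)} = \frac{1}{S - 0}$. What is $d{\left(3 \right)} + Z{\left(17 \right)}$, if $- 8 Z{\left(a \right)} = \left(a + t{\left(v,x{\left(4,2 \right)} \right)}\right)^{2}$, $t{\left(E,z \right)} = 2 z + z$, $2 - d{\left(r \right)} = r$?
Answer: $- \frac{5169}{128} \approx -40.383$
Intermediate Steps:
$d{\left(r \right)} = 2 - r$
$x{\left(S,I \right)} = \frac{1}{S}$ ($x{\left(S,I \right)} = \frac{1}{S + 0} = \frac{1}{S}$)
$v = -10$ ($v = 5 \left(-2\right) = -10$)
$t{\left(E,z \right)} = 3 z$
$Z{\left(a \right)} = - \frac{\left(\frac{3}{4} + a\right)^{2}}{8}$ ($Z{\left(a \right)} = - \frac{\left(a + \frac{3}{4}\right)^{2}}{8} = - \frac{\left(\frac{3}{4} + a\right)^{2}}{8}$)
$d{\left(3 \right)} + Z{\left(17 \right)} = \left(2 - 3\right) - \frac{\left(3 + 4 \cdot 17\right)^{2}}{128} = \left(2 - 3\right) - \frac{\left(3 + 68\right)^{2}}{128} = -1 - \frac{71^{2}}{128} = -1 - \frac{5041}{128} = - \frac{5169}{128}$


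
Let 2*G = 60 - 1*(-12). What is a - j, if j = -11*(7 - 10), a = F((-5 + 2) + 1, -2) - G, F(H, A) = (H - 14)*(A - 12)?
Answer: 155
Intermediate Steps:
F(H, A) = (-14 + H)*(-12 + A)
G = 36 (G = (60 - 1*(-12))/2 = (60 + 12)/2 = (½)*72 = 36)
a = 188 (a = (168 - 14*(-2) - 12*((-5 + 2) + 1) - 2*((-5 + 2) + 1)) - 1*36 = (168 + 28 - 12*(-3 + 1) - 2*(-3 + 1)) - 36 = (168 + 28 - 12*(-2) - 2*(-2)) - 36 = (168 + 28 + 24 + 4) - 36 = 224 - 36 = 188)
j = 33 (j = -11*(-3) = 33)
a - j = 188 - 1*33 = 188 - 33 = 155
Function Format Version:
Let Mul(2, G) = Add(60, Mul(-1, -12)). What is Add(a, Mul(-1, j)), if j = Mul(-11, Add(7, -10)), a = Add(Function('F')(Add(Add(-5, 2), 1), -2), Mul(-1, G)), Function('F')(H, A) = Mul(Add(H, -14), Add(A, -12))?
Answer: 155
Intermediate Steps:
Function('F')(H, A) = Mul(Add(-14, H), Add(-12, A))
G = 36 (G = Mul(Rational(1, 2), Add(60, Mul(-1, -12))) = Mul(Rational(1, 2), Add(60, 12)) = Mul(Rational(1, 2), 72) = 36)
a = 188 (a = Add(Add(168, Mul(-14, -2), Mul(-12, Add(Add(-5, 2), 1)), Mul(-2, Add(Add(-5, 2), 1))), Mul(-1, 36)) = Add(Add(168, 28, Mul(-12, Add(-3, 1)), Mul(-2, Add(-3, 1))), -36) = Add(Add(168, 28, Mul(-12, -2), Mul(-2, -2)), -36) = Add(Add(168, 28, 24, 4), -36) = Add(224, -36) = 188)
j = 33 (j = Mul(-11, -3) = 33)
Add(a, Mul(-1, j)) = Add(188, Mul(-1, 33)) = Add(188, -33) = 155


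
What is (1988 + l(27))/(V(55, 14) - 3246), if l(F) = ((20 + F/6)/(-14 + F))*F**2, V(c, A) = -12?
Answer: -87409/84708 ≈ -1.0319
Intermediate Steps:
l(F) = F**2*(20 + F/6)/(-14 + F) (l(F) = ((20 + F*(1/6))/(-14 + F))*F**2 = ((20 + F/6)/(-14 + F))*F**2 = F**2*(20 + F/6)/(-14 + F))
(1988 + l(27))/(V(55, 14) - 3246) = (1988 + (1/6)*27**2*(120 + 27)/(-14 + 27))/(-12 - 3246) = (1988 + (1/6)*729*147/13)/(-3258) = (1988 + (1/6)*729*(1/13)*147)*(-1/3258) = (1988 + 35721/26)*(-1/3258) = (87409/26)*(-1/3258) = -87409/84708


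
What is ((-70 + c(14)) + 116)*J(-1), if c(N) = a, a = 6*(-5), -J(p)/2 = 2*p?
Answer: 64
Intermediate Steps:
J(p) = -4*p
a = -30
c(N) = -30
((-70 + c(14)) + 116)*J(-1) = ((-70 - 30) + 116)*(-4*(-1)) = (-100 + 116)*4 = 16*4 = 64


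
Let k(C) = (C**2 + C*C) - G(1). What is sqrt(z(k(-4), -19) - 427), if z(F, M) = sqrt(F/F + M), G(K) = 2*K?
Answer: sqrt(-427 + 3*I*sqrt(2)) ≈ 0.1027 + 20.664*I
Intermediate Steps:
k(C) = -2 + 2*C**2 (k(C) = (C**2 + C*C) - 2 = (C**2 + C**2) - 1*2 = 2*C**2 - 2 = -2 + 2*C**2)
z(F, M) = sqrt(1 + M)
sqrt(z(k(-4), -19) - 427) = sqrt(sqrt(1 - 19) - 427) = sqrt(sqrt(-18) - 427) = sqrt(3*I*sqrt(2) - 427) = sqrt(-427 + 3*I*sqrt(2))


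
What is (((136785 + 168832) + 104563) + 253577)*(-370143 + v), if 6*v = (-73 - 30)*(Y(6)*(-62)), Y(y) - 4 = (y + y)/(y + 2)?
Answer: -1450796906395/6 ≈ -2.4180e+11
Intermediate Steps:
Y(y) = 4 + 2*y/(2 + y) (Y(y) = 4 + (y + y)/(y + 2) = 4 + (2*y)/(2 + y) = 4 + 2*y/(2 + y))
v = 35123/6 (v = ((-73 - 30)*((2*(4 + 3*6)/(2 + 6))*(-62)))/6 = (-103*2*(4 + 18)/8*(-62))/6 = (-103*2*(⅛)*22*(-62))/6 = (-1133*(-62)/2)/6 = (-103*(-341))/6 = (⅙)*35123 = 35123/6 ≈ 5853.8)
(((136785 + 168832) + 104563) + 253577)*(-370143 + v) = (((136785 + 168832) + 104563) + 253577)*(-370143 + 35123/6) = ((305617 + 104563) + 253577)*(-2185735/6) = (410180 + 253577)*(-2185735/6) = 663757*(-2185735/6) = -1450796906395/6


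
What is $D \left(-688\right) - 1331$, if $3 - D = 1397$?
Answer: $957741$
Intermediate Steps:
$D = -1394$ ($D = 3 - 1397 = -1394$)
$D \left(-688\right) - 1331 = \left(-1394\right) \left(-688\right) - 1331 = 959072 - 1331 = 957741$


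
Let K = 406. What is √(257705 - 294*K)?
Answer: √138341 ≈ 371.94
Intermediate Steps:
√(257705 - 294*K) = √(257705 - 294*406) = √(257705 - 119364) = √138341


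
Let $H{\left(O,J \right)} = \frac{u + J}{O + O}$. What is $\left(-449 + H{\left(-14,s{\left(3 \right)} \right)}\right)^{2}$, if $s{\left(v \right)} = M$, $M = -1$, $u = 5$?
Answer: $\frac{9884736}{49} \approx 2.0173 \cdot 10^{5}$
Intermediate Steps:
$s{\left(v \right)} = -1$
$H{\left(O,J \right)} = \frac{5 + J}{2 O}$ ($H{\left(O,J \right)} = \frac{5 + J}{O + O} = \frac{5 + J}{2 O}$)
$\left(-449 + H{\left(-14,s{\left(3 \right)} \right)}\right)^{2} = \left(-449 + \frac{5 - 1}{2 \left(-14\right)}\right)^{2} = \left(-449 + \frac{1}{2} \left(- \frac{1}{14}\right) 4\right)^{2} = \left(-449 - \frac{1}{7}\right)^{2} = \left(- \frac{3144}{7}\right)^{2} = \frac{9884736}{49}$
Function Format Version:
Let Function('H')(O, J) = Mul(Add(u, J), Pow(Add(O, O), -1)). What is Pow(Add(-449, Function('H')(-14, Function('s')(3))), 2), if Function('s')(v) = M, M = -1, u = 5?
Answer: Rational(9884736, 49) ≈ 2.0173e+5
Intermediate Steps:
Function('s')(v) = -1
Function('H')(O, J) = Mul(Rational(1, 2), Pow(O, -1), Add(5, J)) (Function('H')(O, J) = Mul(Add(5, J), Pow(Add(O, O), -1)) = Mul(Add(5, J), Pow(Mul(2, O), -1)) = Mul(Add(5, J), Mul(Rational(1, 2), Pow(O, -1))) = Mul(Rational(1, 2), Pow(O, -1), Add(5, J)))
Pow(Add(-449, Function('H')(-14, Function('s')(3))), 2) = Pow(Add(-449, Mul(Rational(1, 2), Pow(-14, -1), Add(5, -1))), 2) = Pow(Add(-449, Mul(Rational(1, 2), Rational(-1, 14), 4)), 2) = Pow(Add(-449, Rational(-1, 7)), 2) = Pow(Rational(-3144, 7), 2) = Rational(9884736, 49)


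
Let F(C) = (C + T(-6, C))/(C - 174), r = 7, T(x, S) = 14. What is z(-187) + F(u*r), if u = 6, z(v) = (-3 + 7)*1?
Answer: 118/33 ≈ 3.5758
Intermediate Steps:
z(v) = 4 (z(v) = 4*1 = 4)
F(C) = (14 + C)/(-174 + C) (F(C) = (C + 14)/(C - 174) = (14 + C)/(-174 + C))
z(-187) + F(u*r) = 4 + (14 + 6*7)/(-174 + 6*7) = 4 + (14 + 42)/(-174 + 42) = 4 + 56/(-132) = 4 - 1/132*56 = 4 - 14/33 = 118/33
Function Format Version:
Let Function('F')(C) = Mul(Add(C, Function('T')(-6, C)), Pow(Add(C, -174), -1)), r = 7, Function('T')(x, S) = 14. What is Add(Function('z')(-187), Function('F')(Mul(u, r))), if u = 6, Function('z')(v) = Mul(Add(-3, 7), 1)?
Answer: Rational(118, 33) ≈ 3.5758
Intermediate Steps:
Function('z')(v) = 4 (Function('z')(v) = Mul(4, 1) = 4)
Function('F')(C) = Mul(Pow(Add(-174, C), -1), Add(14, C)) (Function('F')(C) = Mul(Add(C, 14), Pow(Add(C, -174), -1)) = Mul(Add(14, C), Pow(Add(-174, C), -1)) = Mul(Pow(Add(-174, C), -1), Add(14, C)))
Add(Function('z')(-187), Function('F')(Mul(u, r))) = Add(4, Mul(Pow(Add(-174, Mul(6, 7)), -1), Add(14, Mul(6, 7)))) = Add(4, Mul(Pow(Add(-174, 42), -1), Add(14, 42))) = Add(4, Mul(Pow(-132, -1), 56)) = Add(4, Mul(Rational(-1, 132), 56)) = Add(4, Rational(-14, 33)) = Rational(118, 33)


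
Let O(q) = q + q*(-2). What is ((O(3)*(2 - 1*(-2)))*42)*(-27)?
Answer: 13608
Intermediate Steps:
O(q) = -q (O(q) = q - 2*q = -q)
((O(3)*(2 - 1*(-2)))*42)*(-27) = (((-1*3)*(2 - 1*(-2)))*42)*(-27) = (-3*(2 + 2)*42)*(-27) = (-3*4*42)*(-27) = -12*42*(-27) = -504*(-27) = 13608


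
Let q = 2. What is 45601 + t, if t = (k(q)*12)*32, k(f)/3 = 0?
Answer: 45601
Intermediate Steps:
k(f) = 0 (k(f) = 3*0 = 0)
t = 0 (t = (0*12)*32 = 0*32 = 0)
45601 + t = 45601 + 0 = 45601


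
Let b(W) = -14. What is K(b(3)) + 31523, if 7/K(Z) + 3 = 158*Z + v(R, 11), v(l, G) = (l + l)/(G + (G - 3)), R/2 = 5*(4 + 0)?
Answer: 1324123482/42005 ≈ 31523.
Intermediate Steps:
R = 40 (R = 2*(5*(4 + 0)) = 2*(5*4) = 2*20 = 40)
v(l, G) = 2*l/(-3 + 2*G) (v(l, G) = (2*l)/(G + (-3 + G)) = (2*l)/(-3 + 2*G) = 2*l/(-3 + 2*G))
K(Z) = 7/(23/19 + 158*Z) (K(Z) = 7/(-3 + (158*Z + 2*40/(-3 + 2*11))) = 7/(-3 + (158*Z + 2*40/(-3 + 22))) = 7/(-3 + (158*Z + 2*40/19)) = 7/(-3 + (158*Z + 2*40*(1/19))) = 7/(-3 + (158*Z + 80/19)) = 7/(-3 + (80/19 + 158*Z)) = 7/(23/19 + 158*Z))
K(b(3)) + 31523 = 133/(23 + 3002*(-14)) + 31523 = 133/(23 - 42028) + 31523 = 133/(-42005) + 31523 = 133*(-1/42005) + 31523 = -133/42005 + 31523 = 1324123482/42005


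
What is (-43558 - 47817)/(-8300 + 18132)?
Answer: -91375/9832 ≈ -9.2936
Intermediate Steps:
(-43558 - 47817)/(-8300 + 18132) = -91375/9832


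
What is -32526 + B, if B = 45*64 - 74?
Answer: -29720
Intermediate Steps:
B = 2806 (B = 2880 - 74 = 2806)
-32526 + B = -32526 + 2806 = -29720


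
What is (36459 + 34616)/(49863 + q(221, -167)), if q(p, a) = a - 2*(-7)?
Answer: 14215/9942 ≈ 1.4298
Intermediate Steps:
q(p, a) = 14 + a (q(p, a) = a + 14 = 14 + a)
(36459 + 34616)/(49863 + q(221, -167)) = (36459 + 34616)/(49863 + (14 - 167)) = 71075/(49863 - 153) = 71075/49710 = 71075*(1/49710) = 14215/9942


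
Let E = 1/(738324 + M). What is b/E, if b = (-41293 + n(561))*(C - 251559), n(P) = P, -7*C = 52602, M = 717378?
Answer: 107529930687171960/7 ≈ 1.5361e+16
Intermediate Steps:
C = -52602/7 (C = -⅐*52602 = -52602/7 ≈ -7514.6)
b = 73868092980/7 (b = (-41293 + 561)*(-52602/7 - 251559) = -40732*(-1813515/7) = 73868092980/7 ≈ 1.0553e+10)
E = 1/1455702 (E = 1/(738324 + 717378) = 1/1455702 ≈ 6.8695e-7)
b/E = 73868092980/(7*(1/1455702)) = (73868092980/7)*1455702 = 107529930687171960/7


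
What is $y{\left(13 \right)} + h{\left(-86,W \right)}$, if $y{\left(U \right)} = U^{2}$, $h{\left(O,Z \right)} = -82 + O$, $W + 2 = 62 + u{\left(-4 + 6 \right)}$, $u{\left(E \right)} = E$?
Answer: $1$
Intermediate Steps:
$W = 62$ ($W = -2 + \left(62 + \left(-4 + 6\right)\right) = -2 + \left(62 + 2\right) = -2 + 64 = 62$)
$y{\left(13 \right)} + h{\left(-86,W \right)} = 13^{2} - 168 = 169 - 168 = 1$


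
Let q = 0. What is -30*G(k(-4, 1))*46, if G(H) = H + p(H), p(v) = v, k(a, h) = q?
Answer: 0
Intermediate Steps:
k(a, h) = 0
G(H) = 2*H (G(H) = H + H = 2*H)
-30*G(k(-4, 1))*46 = -60*0*46 = -30*0*46 = 0*46 = 0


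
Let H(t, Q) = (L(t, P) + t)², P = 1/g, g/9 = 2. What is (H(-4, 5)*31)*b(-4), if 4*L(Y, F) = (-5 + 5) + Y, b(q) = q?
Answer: -3100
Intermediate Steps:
g = 18 (g = 9*2 = 18)
P = 1/18 ≈ 0.055556
L(Y, F) = Y/4 (L(Y, F) = ((-5 + 5) + Y)/4 = (0 + Y)/4 = Y/4)
H(t, Q) = 25*t²/16 (H(t, Q) = (t/4 + t)² = (5*t/4)² = 25*t²/16)
(H(-4, 5)*31)*b(-4) = (((25/16)*(-4)²)*31)*(-4) = (((25/16)*16)*31)*(-4) = (25*31)*(-4) = 775*(-4) = -3100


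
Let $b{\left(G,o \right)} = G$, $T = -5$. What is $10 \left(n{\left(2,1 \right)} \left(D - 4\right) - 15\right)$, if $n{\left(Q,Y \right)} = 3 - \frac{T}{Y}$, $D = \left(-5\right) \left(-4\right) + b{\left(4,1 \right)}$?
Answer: $1450$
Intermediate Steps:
$D = 24$ ($D = \left(-5\right) \left(-4\right) + 4 = 20 + 4 = 24$)
$n{\left(Q,Y \right)} = 3 + \frac{5}{Y}$ ($n{\left(Q,Y \right)} = 3 - - \frac{5}{Y} = 3 + \frac{5}{Y}$)
$10 \left(n{\left(2,1 \right)} \left(D - 4\right) - 15\right) = 10 \left(\left(3 + \frac{5}{1}\right) \left(24 - 4\right) - 15\right) = 10 \left(\left(3 + 5 \cdot 1\right) 20 - 15\right) = 10 \left(\left(3 + 5\right) 20 - 15\right) = 10 \left(8 \cdot 20 - 15\right) = 10 \left(160 - 15\right) = 10 \cdot 145 = 1450$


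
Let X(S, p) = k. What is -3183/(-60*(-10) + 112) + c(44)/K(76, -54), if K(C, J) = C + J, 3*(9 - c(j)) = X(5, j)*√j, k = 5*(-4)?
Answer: -31809/7832 + 20*√11/33 ≈ -2.0513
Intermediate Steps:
k = -20
X(S, p) = -20
c(j) = 9 + 20*√j/3 (c(j) = 9 - (-20)*√j/3 = 9 + 20*√j/3)
-3183/(-60*(-10) + 112) + c(44)/K(76, -54) = -3183/(-60*(-10) + 112) + (9 + 20*√44/3)/(76 - 54) = -3183/(600 + 112) + (9 + 20*(2*√11)/3)/22 = -3183/712 + (9 + 40*√11/3)*(1/22) = -3183*1/712 + (9/22 + 20*√11/33) = -3183/712 + (9/22 + 20*√11/33) = -31809/7832 + 20*√11/33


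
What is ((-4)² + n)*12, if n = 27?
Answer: 516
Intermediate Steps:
((-4)² + n)*12 = ((-4)² + 27)*12 = (16 + 27)*12 = 43*12 = 516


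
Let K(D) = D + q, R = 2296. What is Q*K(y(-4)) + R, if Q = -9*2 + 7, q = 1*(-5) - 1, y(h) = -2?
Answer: 2384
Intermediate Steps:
q = -6 (q = -5 - 1 = -6)
K(D) = -6 + D (K(D) = D - 6 = -6 + D)
Q = -11 (Q = -18 + 7 = -11)
Q*K(y(-4)) + R = -11*(-6 - 2) + 2296 = -11*(-8) + 2296 = 88 + 2296 = 2384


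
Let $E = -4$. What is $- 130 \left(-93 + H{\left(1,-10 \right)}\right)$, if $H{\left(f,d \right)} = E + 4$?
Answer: $12090$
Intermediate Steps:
$H{\left(f,d \right)} = 0$ ($H{\left(f,d \right)} = -4 + 4 = 0$)
$- 130 \left(-93 + H{\left(1,-10 \right)}\right) = - 130 \left(-93 + 0\right) = \left(-130\right) \left(-93\right) = 12090$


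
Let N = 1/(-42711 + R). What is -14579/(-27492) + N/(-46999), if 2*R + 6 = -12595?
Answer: 67165204876667/126655176003684 ≈ 0.53030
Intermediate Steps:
R = -12601/2 (R = -3 + (½)*(-12595) = -3 - 12595/2 = -12601/2 ≈ -6300.5)
N = -2/98023 (N = 1/(-42711 - 12601/2) = 1/(-98023/2) = -2/98023 ≈ -2.0403e-5)
-14579/(-27492) + N/(-46999) = -14579/(-27492) - 2/98023/(-46999) = -14579*(-1/27492) - 2/98023*(-1/46999) = 14579/27492 + 2/4606982977 = 67165204876667/126655176003684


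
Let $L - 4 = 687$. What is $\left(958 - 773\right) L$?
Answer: $127835$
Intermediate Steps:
$L = 691$ ($L = 4 + 687 = 691$)
$\left(958 - 773\right) L = \left(958 - 773\right) 691 = 185 \cdot 691 = 127835$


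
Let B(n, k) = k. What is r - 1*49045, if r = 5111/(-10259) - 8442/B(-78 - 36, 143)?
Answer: -72038167016/1467037 ≈ -49105.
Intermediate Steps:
r = -87337351/1467037 (r = 5111/(-10259) - 8442/143 = 5111*(-1/10259) - 8442*1/143 = -5111/10259 - 8442/143 = -87337351/1467037 ≈ -59.533)
r - 1*49045 = -87337351/1467037 - 1*49045 = -87337351/1467037 - 49045 = -72038167016/1467037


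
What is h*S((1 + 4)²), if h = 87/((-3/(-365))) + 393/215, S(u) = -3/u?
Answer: -6828504/5375 ≈ -1270.4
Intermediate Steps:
h = 2276168/215 (h = 87/((-3*(-1/365))) + 393*(1/215) = 87/(3/365) + 393/215 = 87*(365/3) + 393/215 = 10585 + 393/215 = 2276168/215 ≈ 10587.)
h*S((1 + 4)²) = 2276168*(-3/(1 + 4)²)/215 = 2276168*(-3/(5²))/215 = 2276168*(-3/25)/215 = 2276168*(-3*1/25)/215 = (2276168/215)*(-3/25) = -6828504/5375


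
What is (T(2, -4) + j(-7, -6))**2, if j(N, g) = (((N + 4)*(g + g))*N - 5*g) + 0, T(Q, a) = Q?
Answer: 48400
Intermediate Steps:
j(N, g) = -5*g + 2*N*g*(4 + N) (j(N, g) = (((4 + N)*(2*g))*N - 5*g) + 0 = ((2*g*(4 + N))*N - 5*g) + 0 = (2*N*g*(4 + N) - 5*g) + 0 = (-5*g + 2*N*g*(4 + N)) + 0 = -5*g + 2*N*g*(4 + N))
(T(2, -4) + j(-7, -6))**2 = (2 - 6*(-5 + 2*(-7)**2 + 8*(-7)))**2 = (2 - 6*(-5 + 2*49 - 56))**2 = (2 - 6*(-5 + 98 - 56))**2 = (2 - 6*37)**2 = (2 - 222)**2 = (-220)**2 = 48400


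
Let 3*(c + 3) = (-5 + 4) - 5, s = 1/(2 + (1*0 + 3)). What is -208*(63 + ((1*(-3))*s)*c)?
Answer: -13728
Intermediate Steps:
s = 1/5 (s = 1/(2 + (0 + 3)) = 1/(2 + 3) = 1/5 ≈ 0.20000)
c = -5 (c = -3 + ((-5 + 4) - 5)/3 = -3 + (-1 - 5)/3 = -3 + (1/3)*(-6) = -3 - 2 = -5)
-208*(63 + ((1*(-3))*s)*c) = -208*(63 + ((1*(-3))*(1/5))*(-5)) = -208*(63 - 3*1/5*(-5)) = -208*(63 - 3/5*(-5)) = -208*(63 + 3) = -208*66 = -13728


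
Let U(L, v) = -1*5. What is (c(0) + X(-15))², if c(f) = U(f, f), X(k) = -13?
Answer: 324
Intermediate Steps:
U(L, v) = -5
c(f) = -5
(c(0) + X(-15))² = (-5 - 13)² = (-18)² = 324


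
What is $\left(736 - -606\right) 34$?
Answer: $45628$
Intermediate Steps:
$\left(736 - -606\right) 34 = \left(736 + 606\right) 34 = 1342 \cdot 34 = 45628$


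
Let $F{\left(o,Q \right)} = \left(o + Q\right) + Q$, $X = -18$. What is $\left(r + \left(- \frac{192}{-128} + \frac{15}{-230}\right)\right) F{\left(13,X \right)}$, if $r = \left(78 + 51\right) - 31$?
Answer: $-2287$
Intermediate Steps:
$F{\left(o,Q \right)} = o + 2 Q$ ($F{\left(o,Q \right)} = \left(Q + o\right) + Q = o + 2 Q$)
$r = 98$ ($r = 129 - 31 = 98$)
$\left(r + \left(- \frac{192}{-128} + \frac{15}{-230}\right)\right) F{\left(13,X \right)} = \left(98 + \left(- \frac{192}{-128} + \frac{15}{-230}\right)\right) \left(13 + 2 \left(-18\right)\right) = \left(98 + \left(\left(-192\right) \left(- \frac{1}{128}\right) + 15 \left(- \frac{1}{230}\right)\right)\right) \left(13 - 36\right) = \left(98 + \left(\frac{3}{2} - \frac{3}{46}\right)\right) \left(-23\right) = \left(98 + \frac{33}{23}\right) \left(-23\right) = \frac{2287}{23} \left(-23\right) = -2287$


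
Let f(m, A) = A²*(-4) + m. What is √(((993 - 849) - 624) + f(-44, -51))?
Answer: 4*I*√683 ≈ 104.54*I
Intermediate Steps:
f(m, A) = m - 4*A² (f(m, A) = -4*A² + m = m - 4*A²)
√(((993 - 849) - 624) + f(-44, -51)) = √(((993 - 849) - 624) + (-44 - 4*(-51)²)) = √((144 - 624) + (-44 - 4*2601)) = √(-480 + (-44 - 10404)) = √(-480 - 10448) = √(-10928) = 4*I*√683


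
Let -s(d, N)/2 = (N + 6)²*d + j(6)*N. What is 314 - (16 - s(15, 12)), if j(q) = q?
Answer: -9566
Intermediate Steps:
s(d, N) = -12*N - 2*d*(6 + N)² (s(d, N) = -2*((N + 6)²*d + 6*N) = -2*((6 + N)²*d + 6*N) = -2*(d*(6 + N)² + 6*N) = -2*(6*N + d*(6 + N)²) = -12*N - 2*d*(6 + N)²)
314 - (16 - s(15, 12)) = 314 - (16 - (-12*12 - 2*15*(6 + 12)²)) = 314 - (16 - (-144 - 2*15*18²)) = 314 - (16 - (-144 - 2*15*324)) = 314 - (16 - (-144 - 9720)) = 314 - (16 - 1*(-9864)) = 314 - (16 + 9864) = 314 - 1*9880 = 314 - 9880 = -9566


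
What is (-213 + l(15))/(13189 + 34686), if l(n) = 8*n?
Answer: -93/47875 ≈ -0.0019426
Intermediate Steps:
(-213 + l(15))/(13189 + 34686) = (-213 + 8*15)/(13189 + 34686) = (-213 + 120)/47875 = -93*1/47875 = -93/47875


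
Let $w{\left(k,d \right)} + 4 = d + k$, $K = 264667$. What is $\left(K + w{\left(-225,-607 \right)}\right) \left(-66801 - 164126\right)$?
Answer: $-60925701337$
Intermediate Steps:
$w{\left(k,d \right)} = -4 + d + k$ ($w{\left(k,d \right)} = -4 + \left(d + k\right) = -4 + d + k$)
$\left(K + w{\left(-225,-607 \right)}\right) \left(-66801 - 164126\right) = \left(264667 - 836\right) \left(-66801 - 164126\right) = \left(264667 - 836\right) \left(-230927\right) = 263831 \left(-230927\right) = -60925701337$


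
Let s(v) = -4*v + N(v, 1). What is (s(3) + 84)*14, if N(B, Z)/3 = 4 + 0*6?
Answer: 1176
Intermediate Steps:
N(B, Z) = 12 (N(B, Z) = 3*(4 + 0*6) = 3*(4 + 0) = 3*4 = 12)
s(v) = 12 - 4*v (s(v) = -4*v + 12 = 12 - 4*v)
(s(3) + 84)*14 = ((12 - 4*3) + 84)*14 = ((12 - 12) + 84)*14 = (0 + 84)*14 = 84*14 = 1176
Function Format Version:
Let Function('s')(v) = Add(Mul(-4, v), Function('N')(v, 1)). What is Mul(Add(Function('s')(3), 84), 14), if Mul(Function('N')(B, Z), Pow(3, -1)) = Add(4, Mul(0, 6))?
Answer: 1176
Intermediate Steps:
Function('N')(B, Z) = 12 (Function('N')(B, Z) = Mul(3, Add(4, Mul(0, 6))) = Mul(3, Add(4, 0)) = Mul(3, 4) = 12)
Function('s')(v) = Add(12, Mul(-4, v)) (Function('s')(v) = Add(Mul(-4, v), 12) = Add(12, Mul(-4, v)))
Mul(Add(Function('s')(3), 84), 14) = Mul(Add(Add(12, Mul(-4, 3)), 84), 14) = Mul(Add(Add(12, -12), 84), 14) = Mul(Add(0, 84), 14) = Mul(84, 14) = 1176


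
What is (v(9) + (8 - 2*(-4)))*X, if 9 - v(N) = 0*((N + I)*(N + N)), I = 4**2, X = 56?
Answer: 1400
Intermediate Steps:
I = 16
v(N) = 9 (v(N) = 9 - 0*(N + 16)*(N + N) = 9 - 0*(16 + N)*(2*N) = 9 - 0*2*N*(16 + N) = 9 - 1*0 = 9 + 0 = 9)
(v(9) + (8 - 2*(-4)))*X = (9 + (8 - 2*(-4)))*56 = (9 + (8 + 8))*56 = (9 + 16)*56 = 25*56 = 1400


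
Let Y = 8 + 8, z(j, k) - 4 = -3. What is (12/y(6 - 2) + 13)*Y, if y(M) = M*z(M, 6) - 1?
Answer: 272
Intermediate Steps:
z(j, k) = 1 (z(j, k) = 4 - 3 = 1)
Y = 16
y(M) = -1 + M (y(M) = M*1 - 1 = M - 1 = -1 + M)
(12/y(6 - 2) + 13)*Y = (12/(-1 + (6 - 2)) + 13)*16 = (12/(-1 + 4) + 13)*16 = (12/3 + 13)*16 = (12*(⅓) + 13)*16 = (4 + 13)*16 = 17*16 = 272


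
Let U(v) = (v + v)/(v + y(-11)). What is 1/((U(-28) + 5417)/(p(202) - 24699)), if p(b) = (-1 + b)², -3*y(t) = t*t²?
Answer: 19580394/6754831 ≈ 2.8987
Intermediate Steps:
y(t) = -t³/3 (y(t) = -t*t²/3 = -t³/3)
U(v) = 2*v/(1331/3 + v) (U(v) = (v + v)/(v - ⅓*(-11)³) = (2*v)/(v - ⅓*(-1331)) = (2*v)/(v + 1331/3) = (2*v)/(1331/3 + v) = 2*v/(1331/3 + v))
1/((U(-28) + 5417)/(p(202) - 24699)) = 1/((6*(-28)/(1331 + 3*(-28)) + 5417)/((-1 + 202)² - 24699)) = 1/((6*(-28)/(1331 - 84) + 5417)/(201² - 24699)) = 1/((6*(-28)/1247 + 5417)/(40401 - 24699)) = 1/((6*(-28)*(1/1247) + 5417)/15702) = 1/((-168/1247 + 5417)*(1/15702)) = 1/((6754831/1247)*(1/15702)) = 1/(6754831/19580394) = 19580394/6754831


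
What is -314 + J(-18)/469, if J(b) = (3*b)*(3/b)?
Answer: -147257/469 ≈ -313.98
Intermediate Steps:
J(b) = 9
-314 + J(-18)/469 = -314 + 9/469 = -147257/469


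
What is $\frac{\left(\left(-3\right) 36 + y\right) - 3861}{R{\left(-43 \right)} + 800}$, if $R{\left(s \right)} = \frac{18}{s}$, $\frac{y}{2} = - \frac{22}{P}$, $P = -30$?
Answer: $- \frac{2559059}{515730} \approx -4.962$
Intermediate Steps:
$y = \frac{22}{15}$ ($y = 2 \left(- \frac{22}{-30}\right) = 2 \left(\left(-22\right) \left(- \frac{1}{30}\right)\right) = 2 \cdot \frac{11}{15} = \frac{22}{15} \approx 1.4667$)
$\frac{\left(\left(-3\right) 36 + y\right) - 3861}{R{\left(-43 \right)} + 800} = \frac{\left(\left(-3\right) 36 + \frac{22}{15}\right) - 3861}{\frac{18}{-43} + 800} = \frac{\left(-108 + \frac{22}{15}\right) - 3861}{18 \left(- \frac{1}{43}\right) + 800} = \frac{- \frac{1598}{15} - 3861}{- \frac{18}{43} + 800} = - \frac{59513}{15 \cdot \frac{34382}{43}} = \left(- \frac{59513}{15}\right) \frac{43}{34382} = - \frac{2559059}{515730}$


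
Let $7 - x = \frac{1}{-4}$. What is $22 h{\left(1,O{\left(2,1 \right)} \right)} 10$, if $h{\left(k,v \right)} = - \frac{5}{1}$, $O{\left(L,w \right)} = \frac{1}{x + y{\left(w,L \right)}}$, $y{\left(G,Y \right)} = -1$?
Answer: $-1100$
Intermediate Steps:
$x = \frac{29}{4}$ ($x = 7 - \frac{1}{-4} = 7 - - \frac{1}{4} = 7 + \frac{1}{4} = \frac{29}{4} \approx 7.25$)
$O{\left(L,w \right)} = \frac{4}{25}$ ($O{\left(L,w \right)} = \frac{1}{\frac{29}{4} - 1} = \frac{1}{\frac{25}{4}} = \frac{4}{25}$)
$h{\left(k,v \right)} = -5$ ($h{\left(k,v \right)} = \left(-5\right) 1 = -5$)
$22 h{\left(1,O{\left(2,1 \right)} \right)} 10 = 22 \left(-5\right) 10 = \left(-110\right) 10 = -1100$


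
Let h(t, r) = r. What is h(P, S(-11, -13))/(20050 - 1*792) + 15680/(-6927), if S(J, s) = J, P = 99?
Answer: -302041637/133400166 ≈ -2.2642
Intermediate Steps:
h(P, S(-11, -13))/(20050 - 1*792) + 15680/(-6927) = -11/(20050 - 1*792) + 15680/(-6927) = -11/(20050 - 792) + 15680*(-1/6927) = -11/19258 - 15680/6927 = -302041637/133400166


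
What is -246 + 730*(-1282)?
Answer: -936106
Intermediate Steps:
-246 + 730*(-1282) = -246 - 935860 = -936106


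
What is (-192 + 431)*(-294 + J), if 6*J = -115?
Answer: -449081/6 ≈ -74847.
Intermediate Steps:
J = -115/6 (J = (⅙)*(-115) = -115/6 ≈ -19.167)
(-192 + 431)*(-294 + J) = (-192 + 431)*(-294 - 115/6) = 239*(-1879/6) = -449081/6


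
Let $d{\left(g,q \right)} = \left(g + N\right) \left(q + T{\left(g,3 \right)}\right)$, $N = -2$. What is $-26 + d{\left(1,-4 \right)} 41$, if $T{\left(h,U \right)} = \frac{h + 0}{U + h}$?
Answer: $\frac{511}{4} \approx 127.75$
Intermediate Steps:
$T{\left(h,U \right)} = \frac{h}{U + h}$
$d{\left(g,q \right)} = \left(-2 + g\right) \left(q + \frac{g}{3 + g}\right)$ ($d{\left(g,q \right)} = \left(g - 2\right) \left(q + \frac{g}{3 + g}\right) = \left(-2 + g\right) \left(q + \frac{g}{3 + g}\right)$)
$-26 + d{\left(1,-4 \right)} 41 = -26 + \frac{1^{2} - 2 - 4 \left(-2 + 1\right) \left(3 + 1\right)}{3 + 1} \cdot 41 = -26 + \frac{1 - 2 - \left(-4\right) 4}{4} \cdot 41 = -26 + \frac{1 - 2 + 16}{4} \cdot 41 = -26 + \frac{1}{4} \cdot 15 \cdot 41 = -26 + \frac{15}{4} \cdot 41 = -26 + \frac{615}{4} = \frac{511}{4}$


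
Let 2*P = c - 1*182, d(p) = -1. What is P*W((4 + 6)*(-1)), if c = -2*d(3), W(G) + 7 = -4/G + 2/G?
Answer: 612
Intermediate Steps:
W(G) = -7 - 2/G (W(G) = -7 + (-4/G + 2/G) = -7 - 2/G)
c = 2 (c = -2*(-1) = 2)
P = -90 (P = (2 - 1*182)/2 = (2 - 182)/2 = (½)*(-180) = -90)
P*W((4 + 6)*(-1)) = -90*(-7 - 2*(-1/(4 + 6))) = -90*(-7 - 2/(10*(-1))) = -90*(-7 - 2/(-10)) = -90*(-7 - 2*(-⅒)) = -90*(-7 + ⅕) = -90*(-34/5) = 612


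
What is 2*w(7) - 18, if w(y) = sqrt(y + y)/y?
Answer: -18 + 2*sqrt(14)/7 ≈ -16.931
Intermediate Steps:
w(y) = sqrt(2)/sqrt(y) (w(y) = sqrt(2*y)/y = (sqrt(2)*sqrt(y))/y = sqrt(2)/sqrt(y))
2*w(7) - 18 = 2*(sqrt(2)/sqrt(7)) - 18 = 2*(sqrt(2)*(sqrt(7)/7)) - 18 = 2*(sqrt(14)/7) - 18 = 2*sqrt(14)/7 - 18 = -18 + 2*sqrt(14)/7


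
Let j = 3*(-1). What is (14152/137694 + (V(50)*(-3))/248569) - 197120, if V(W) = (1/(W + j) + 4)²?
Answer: -7451748111003075505/37803124944087 ≈ -1.9712e+5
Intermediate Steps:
j = -3
V(W) = (4 + 1/(-3 + W))² (V(W) = (1/(W - 3) + 4)² = (1/(-3 + W) + 4)² = (4 + 1/(-3 + W))²)
(14152/137694 + (V(50)*(-3))/248569) - 197120 = (14152/137694 + (((-11 + 4*50)²/(-3 + 50)²)*(-3))/248569) - 197120 = (14152*(1/137694) + (((-11 + 200)²/47²)*(-3))*(1/248569)) - 197120 = (7076/68847 + ((189²*(1/2209))*(-3))*(1/248569)) - 197120 = (7076/68847 + ((35721*(1/2209))*(-3))*(1/248569)) - 197120 = (7076/68847 + ((35721/2209)*(-3))*(1/248569)) - 197120 = (7076/68847 - 107163/2209*1/248569) - 197120 = (7076/68847 - 107163/549088921) - 197120 = 3877975353935/37803124944087 - 197120 = -7451748111003075505/37803124944087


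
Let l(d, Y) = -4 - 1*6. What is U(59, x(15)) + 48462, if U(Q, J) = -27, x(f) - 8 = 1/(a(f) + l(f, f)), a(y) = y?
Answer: 48435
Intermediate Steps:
l(d, Y) = -10 (l(d, Y) = -4 - 6 = -10)
x(f) = 8 + 1/(-10 + f) (x(f) = 8 + 1/(f - 10) = 8 + 1/(-10 + f))
U(59, x(15)) + 48462 = -27 + 48462 = 48435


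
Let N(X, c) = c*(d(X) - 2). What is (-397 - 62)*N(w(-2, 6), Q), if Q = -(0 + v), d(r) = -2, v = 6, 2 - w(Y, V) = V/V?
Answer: -11016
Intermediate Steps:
w(Y, V) = 1 (w(Y, V) = 2 - V/V = 2 - 1*1 = 2 - 1 = 1)
Q = -6 (Q = -(0 + 6) = -1*6 = -6)
N(X, c) = -4*c (N(X, c) = c*(-2 - 2) = c*(-4) = -4*c)
(-397 - 62)*N(w(-2, 6), Q) = (-397 - 62)*(-4*(-6)) = -459*24 = -11016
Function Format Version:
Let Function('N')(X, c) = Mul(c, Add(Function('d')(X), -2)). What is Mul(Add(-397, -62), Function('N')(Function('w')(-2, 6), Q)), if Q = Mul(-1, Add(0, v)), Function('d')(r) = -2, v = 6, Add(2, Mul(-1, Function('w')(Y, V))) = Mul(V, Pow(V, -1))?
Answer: -11016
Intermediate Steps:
Function('w')(Y, V) = 1 (Function('w')(Y, V) = Add(2, Mul(-1, Mul(V, Pow(V, -1)))) = Add(2, Mul(-1, 1)) = Add(2, -1) = 1)
Q = -6 (Q = Mul(-1, Add(0, 6)) = Mul(-1, 6) = -6)
Function('N')(X, c) = Mul(-4, c) (Function('N')(X, c) = Mul(c, Add(-2, -2)) = Mul(c, -4) = Mul(-4, c))
Mul(Add(-397, -62), Function('N')(Function('w')(-2, 6), Q)) = Mul(Add(-397, -62), Mul(-4, -6)) = Mul(-459, 24) = -11016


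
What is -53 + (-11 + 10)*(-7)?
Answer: -46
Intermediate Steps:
-53 + (-11 + 10)*(-7) = -53 - 1*(-7) = -53 + 7 = -46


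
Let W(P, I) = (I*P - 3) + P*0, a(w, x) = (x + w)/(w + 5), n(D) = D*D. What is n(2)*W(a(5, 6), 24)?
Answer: 468/5 ≈ 93.600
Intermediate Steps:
n(D) = D²
a(w, x) = (w + x)/(5 + w)
W(P, I) = -3 + I*P (W(P, I) = (-3 + I*P) + 0 = -3 + I*P)
n(2)*W(a(5, 6), 24) = 2²*(-3 + 24*((5 + 6)/(5 + 5))) = 4*(-3 + 24*(11/10)) = 4*(-3 + 132/5) = 4*(117/5) = 468/5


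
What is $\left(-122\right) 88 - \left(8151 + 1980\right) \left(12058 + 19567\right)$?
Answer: $-320403611$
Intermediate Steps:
$\left(-122\right) 88 - \left(8151 + 1980\right) \left(12058 + 19567\right) = -10736 - 10131 \cdot 31625 = -10736 - 320392875 = -320403611$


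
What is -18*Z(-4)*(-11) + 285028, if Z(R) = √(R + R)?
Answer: 285028 + 396*I*√2 ≈ 2.8503e+5 + 560.03*I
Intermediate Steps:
Z(R) = √2*√R (Z(R) = √(2*R) = √2*√R)
-18*Z(-4)*(-11) + 285028 = -18*√2*√(-4)*(-11) + 285028 = -18*√2*2*I*(-11) + 285028 = -36*I*√2*(-11) + 285028 = 396*I*√2 + 285028 = 285028 + 396*I*√2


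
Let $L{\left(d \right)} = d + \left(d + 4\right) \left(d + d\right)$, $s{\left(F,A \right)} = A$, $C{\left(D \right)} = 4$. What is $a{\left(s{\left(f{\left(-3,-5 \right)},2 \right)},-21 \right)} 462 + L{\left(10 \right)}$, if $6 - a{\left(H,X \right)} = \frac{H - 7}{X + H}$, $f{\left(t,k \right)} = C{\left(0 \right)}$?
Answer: $\frac{55868}{19} \approx 2940.4$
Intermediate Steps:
$f{\left(t,k \right)} = 4$
$a{\left(H,X \right)} = 6 - \frac{-7 + H}{H + X}$ ($a{\left(H,X \right)} = 6 - \frac{H - 7}{X + H} = 6 - \frac{-7 + H}{H + X}$)
$L{\left(d \right)} = d + 2 d \left(4 + d\right)$ ($L{\left(d \right)} = d + \left(4 + d\right) 2 d = d + 2 d \left(4 + d\right)$)
$a{\left(s{\left(f{\left(-3,-5 \right)},2 \right)},-21 \right)} 462 + L{\left(10 \right)} = \frac{7 + 5 \cdot 2 + 6 \left(-21\right)}{2 - 21} \cdot 462 + 10 \left(9 + 2 \cdot 10\right) = \frac{7 + 10 - 126}{-19} \cdot 462 + 10 \left(9 + 20\right) = \left(- \frac{1}{19}\right) \left(-109\right) 462 + 10 \cdot 29 = \frac{109}{19} \cdot 462 + 290 = \frac{50358}{19} + 290 = \frac{55868}{19}$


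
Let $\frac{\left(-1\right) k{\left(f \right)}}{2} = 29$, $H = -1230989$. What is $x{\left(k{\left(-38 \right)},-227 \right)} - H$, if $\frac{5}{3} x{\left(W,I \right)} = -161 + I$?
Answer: $\frac{6153781}{5} \approx 1.2308 \cdot 10^{6}$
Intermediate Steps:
$k{\left(f \right)} = -58$ ($k{\left(f \right)} = \left(-2\right) 29 = -58$)
$x{\left(W,I \right)} = - \frac{483}{5} + \frac{3 I}{5}$ ($x{\left(W,I \right)} = \frac{3 \left(-161 + I\right)}{5} = - \frac{483}{5} + \frac{3 I}{5}$)
$x{\left(k{\left(-38 \right)},-227 \right)} - H = \left(- \frac{483}{5} + \frac{3}{5} \left(-227\right)\right) - -1230989 = \left(- \frac{483}{5} - \frac{681}{5}\right) + 1230989 = - \frac{1164}{5} + 1230989 = \frac{6153781}{5}$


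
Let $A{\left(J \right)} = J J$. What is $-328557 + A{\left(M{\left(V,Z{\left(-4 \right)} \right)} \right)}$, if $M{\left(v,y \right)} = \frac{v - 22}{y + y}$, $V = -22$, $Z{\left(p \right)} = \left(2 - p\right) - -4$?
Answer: $- \frac{8213804}{25} \approx -3.2855 \cdot 10^{5}$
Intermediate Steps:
$Z{\left(p \right)} = 6 - p$ ($Z{\left(p \right)} = \left(2 - p\right) + 4 = 6 - p$)
$M{\left(v,y \right)} = \frac{-22 + v}{2 y}$
$A{\left(J \right)} = J^{2}$
$-328557 + A{\left(M{\left(V,Z{\left(-4 \right)} \right)} \right)} = -328557 + \left(\frac{-22 - 22}{2 \left(6 - -4\right)}\right)^{2} = -328557 + \left(\frac{1}{2} \frac{1}{6 + 4} \left(-44\right)\right)^{2} = -328557 + \left(\frac{1}{2} \cdot \frac{1}{10} \left(-44\right)\right)^{2} = -328557 + \left(- \frac{11}{5}\right)^{2} = -328557 + \frac{121}{25} = - \frac{8213804}{25}$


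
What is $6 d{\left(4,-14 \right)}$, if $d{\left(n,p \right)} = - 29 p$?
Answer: $2436$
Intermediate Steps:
$6 d{\left(4,-14 \right)} = 6 \left(\left(-29\right) \left(-14\right)\right) = 6 \cdot 406 = 2436$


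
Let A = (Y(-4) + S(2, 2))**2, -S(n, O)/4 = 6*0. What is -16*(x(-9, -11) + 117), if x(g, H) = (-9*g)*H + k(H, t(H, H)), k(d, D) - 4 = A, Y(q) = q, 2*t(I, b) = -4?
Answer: 12064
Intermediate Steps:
t(I, b) = -2 (t(I, b) = (1/2)*(-4) = -2)
S(n, O) = 0 (S(n, O) = -24*0 = -4*0 = 0)
A = 16 (A = (-4 + 0)**2 = (-4)**2 = 16)
k(d, D) = 20 (k(d, D) = 4 + 16 = 20)
x(g, H) = 20 - 9*H*g (x(g, H) = (-9*g)*H + 20 = -9*H*g + 20 = 20 - 9*H*g)
-16*(x(-9, -11) + 117) = -16*((20 - 9*(-11)*(-9)) + 117) = -16*((20 - 891) + 117) = -16*(-871 + 117) = -16*(-754) = 12064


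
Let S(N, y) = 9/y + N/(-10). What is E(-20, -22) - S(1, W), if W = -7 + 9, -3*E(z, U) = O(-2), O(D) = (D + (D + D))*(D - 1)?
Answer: -52/5 ≈ -10.400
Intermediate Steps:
O(D) = 3*D*(-1 + D) (O(D) = (D + 2*D)*(-1 + D) = (3*D)*(-1 + D) = 3*D*(-1 + D))
E(z, U) = -6 (E(z, U) = -(-2)*(-1 - 2) = -(-2)*(-3) = -1/3*18 = -6)
W = 2
S(N, y) = 9/y - N/10 (S(N, y) = 9/y + N*(-1/10) = 9/y - N/10)
E(-20, -22) - S(1, W) = -6 - (9/2 - 1/10*1) = -6 - (9*(1/2) - 1/10) = -6 - (9/2 - 1/10) = -6 - 1*22/5 = -6 - 22/5 = -52/5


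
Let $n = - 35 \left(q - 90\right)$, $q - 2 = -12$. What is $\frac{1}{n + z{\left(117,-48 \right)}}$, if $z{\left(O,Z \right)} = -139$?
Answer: $\frac{1}{3361} \approx 0.00029753$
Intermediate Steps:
$q = -10$ ($q = 2 - 12 = -10$)
$n = 3500$ ($n = - 35 \left(-10 - 90\right) = \left(-35\right) \left(-100\right) = 3500$)
$\frac{1}{n + z{\left(117,-48 \right)}} = \frac{1}{3500 - 139} = \frac{1}{3361}$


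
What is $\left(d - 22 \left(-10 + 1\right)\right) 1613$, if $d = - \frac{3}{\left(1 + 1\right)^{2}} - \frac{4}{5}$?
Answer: $\frac{6337477}{20} \approx 3.1687 \cdot 10^{5}$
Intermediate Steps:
$d = - \frac{31}{20}$ ($d = - \frac{3}{2^{2}} - \frac{4}{5} = - \frac{3}{4} - \frac{4}{5} = - \frac{31}{20} \approx -1.55$)
$\left(d - 22 \left(-10 + 1\right)\right) 1613 = \left(- \frac{31}{20} - 22 \left(-10 + 1\right)\right) 1613 = \left(- \frac{31}{20} - -198\right) 1613 = \left(- \frac{31}{20} + 198\right) 1613 = \frac{3929}{20} \cdot 1613 = \frac{6337477}{20}$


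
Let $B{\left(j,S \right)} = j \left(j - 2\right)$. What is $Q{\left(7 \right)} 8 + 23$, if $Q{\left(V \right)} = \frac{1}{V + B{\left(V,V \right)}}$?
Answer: $\frac{487}{21} \approx 23.19$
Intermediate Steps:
$B{\left(j,S \right)} = j \left(-2 + j\right)$ ($B{\left(j,S \right)} = j \left(j - 2\right) = j \left(-2 + j\right)$)
$Q{\left(V \right)} = \frac{1}{V + V \left(-2 + V\right)}$
$Q{\left(7 \right)} 8 + 23 = \frac{1}{7 \left(-1 + 7\right)} 8 + 23 = \frac{1}{7 \cdot 6} \cdot 8 + 23 = \frac{1}{7} \cdot \frac{1}{6} \cdot 8 + 23 = \frac{1}{42} \cdot 8 + 23 = \frac{4}{21} + 23 = \frac{487}{21}$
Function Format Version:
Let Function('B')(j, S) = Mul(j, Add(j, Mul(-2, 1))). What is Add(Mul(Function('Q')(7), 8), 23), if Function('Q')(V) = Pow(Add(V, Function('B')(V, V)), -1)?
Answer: Rational(487, 21) ≈ 23.190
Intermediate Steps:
Function('B')(j, S) = Mul(j, Add(-2, j)) (Function('B')(j, S) = Mul(j, Add(j, -2)) = Mul(j, Add(-2, j)))
Function('Q')(V) = Pow(Add(V, Mul(V, Add(-2, V))), -1)
Add(Mul(Function('Q')(7), 8), 23) = Add(Mul(Mul(Pow(7, -1), Pow(Add(-1, 7), -1)), 8), 23) = Add(Mul(Mul(Rational(1, 7), Pow(6, -1)), 8), 23) = Add(Mul(Mul(Rational(1, 7), Rational(1, 6)), 8), 23) = Add(Mul(Rational(1, 42), 8), 23) = Add(Rational(4, 21), 23) = Rational(487, 21)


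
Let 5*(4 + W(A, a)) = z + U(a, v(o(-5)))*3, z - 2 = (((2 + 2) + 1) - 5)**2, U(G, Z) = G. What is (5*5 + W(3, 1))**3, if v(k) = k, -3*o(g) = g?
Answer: 10648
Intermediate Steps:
o(g) = -g/3
z = 2 (z = 2 + (((2 + 2) + 1) - 5)**2 = 2 + ((4 + 1) - 5)**2 = 2 + (5 - 5)**2 = 2 + 0**2 = 2 + 0 = 2)
W(A, a) = -18/5 + 3*a/5 (W(A, a) = -4 + (2 + a*3)/5 = -4 + (2 + 3*a)/5 = -4 + (2/5 + 3*a/5) = -18/5 + 3*a/5)
(5*5 + W(3, 1))**3 = (5*5 + (-18/5 + (3/5)*1))**3 = (25 + (-18/5 + 3/5))**3 = (25 - 3)**3 = 22**3 = 10648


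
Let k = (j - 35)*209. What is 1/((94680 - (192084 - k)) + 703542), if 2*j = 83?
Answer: 2/1214993 ≈ 1.6461e-6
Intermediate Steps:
j = 83/2 (j = (1/2)*83 = 83/2 ≈ 41.500)
k = 2717/2 (k = (83/2 - 35)*209 = (13/2)*209 = 2717/2 ≈ 1358.5)
1/((94680 - (192084 - k)) + 703542) = 1/((94680 - (192084 - 1*2717/2)) + 703542) = 1/((94680 - (192084 - 2717/2)) + 703542) = 1/((94680 - 1*381451/2) + 703542) = 1/((94680 - 381451/2) + 703542) = 1/(-192091/2 + 703542) = 1/(1214993/2) = 2/1214993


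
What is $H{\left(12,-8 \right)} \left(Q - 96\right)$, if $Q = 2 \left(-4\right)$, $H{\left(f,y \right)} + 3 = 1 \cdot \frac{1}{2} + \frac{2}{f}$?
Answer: $\frac{728}{3} \approx 242.67$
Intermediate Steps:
$H{\left(f,y \right)} = - \frac{5}{2} + \frac{2}{f}$ ($H{\left(f,y \right)} = -3 + \left(1 \cdot \frac{1}{2} + \frac{2}{f}\right) = -3 + \left(\frac{1}{2} + \frac{2}{f}\right) = - \frac{5}{2} + \frac{2}{f}$)
$Q = -8$
$H{\left(12,-8 \right)} \left(Q - 96\right) = \left(- \frac{5}{2} + \frac{2}{12}\right) \left(-8 - 96\right) = \left(- \frac{5}{2} + 2 \cdot \frac{1}{12}\right) \left(-104\right) = \left(- \frac{5}{2} + \frac{1}{6}\right) \left(-104\right) = \left(- \frac{7}{3}\right) \left(-104\right) = \frac{728}{3}$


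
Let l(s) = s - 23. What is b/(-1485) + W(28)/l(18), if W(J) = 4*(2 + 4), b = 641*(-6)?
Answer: -1094/495 ≈ -2.2101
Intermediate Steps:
l(s) = -23 + s
b = -3846
W(J) = 24 (W(J) = 4*6 = 24)
b/(-1485) + W(28)/l(18) = -3846/(-1485) + 24/(-23 + 18) = -3846*(-1/1485) + 24/(-5) = 1282/495 + 24*(-1/5) = 1282/495 - 24/5 = -1094/495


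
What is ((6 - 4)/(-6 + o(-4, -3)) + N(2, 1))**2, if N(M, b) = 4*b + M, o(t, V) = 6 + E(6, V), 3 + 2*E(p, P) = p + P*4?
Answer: 2500/81 ≈ 30.864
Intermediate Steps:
E(p, P) = -3/2 + p/2 + 2*P (E(p, P) = -3/2 + (p + P*4)/2 = -3/2 + (p + 4*P)/2 = -3/2 + (p/2 + 2*P) = -3/2 + p/2 + 2*P)
o(t, V) = 15/2 + 2*V (o(t, V) = 6 + (-3/2 + (1/2)*6 + 2*V) = 6 + (-3/2 + 3 + 2*V) = 6 + (3/2 + 2*V) = 15/2 + 2*V)
N(M, b) = M + 4*b
((6 - 4)/(-6 + o(-4, -3)) + N(2, 1))**2 = ((6 - 4)/(-6 + (15/2 + 2*(-3))) + (2 + 4*1))**2 = (2/(-6 + (15/2 - 6)) + (2 + 4))**2 = (2/(-6 + 3/2) + 6)**2 = (2/(-9/2) + 6)**2 = (2*(-2/9) + 6)**2 = (-4/9 + 6)**2 = (50/9)**2 = 2500/81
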